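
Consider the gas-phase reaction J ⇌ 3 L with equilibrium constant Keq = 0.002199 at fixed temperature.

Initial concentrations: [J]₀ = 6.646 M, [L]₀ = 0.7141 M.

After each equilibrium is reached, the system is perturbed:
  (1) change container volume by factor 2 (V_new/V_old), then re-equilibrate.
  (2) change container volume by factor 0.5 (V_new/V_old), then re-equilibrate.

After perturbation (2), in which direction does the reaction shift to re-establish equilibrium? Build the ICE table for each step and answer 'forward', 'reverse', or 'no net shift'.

Q₀ = 0.05479 vs Keq = 0.002199 ⇒ Q>K, reverse
Step 1:
                  J         L
  Initial     6.646    0.7141
  Change     0.1559   -0.4677
  Equil       6.802    0.2464
  solve Keq expr → x = -0.1559; check Q = 0.002199
Then change container volume by factor 2 (V_new/V_old).
Step 2:
                  J         L
  Initial     3.401    0.1232
  Change   -0.02397    0.0719
  Equil       3.377    0.1951
  solve Keq expr → x = 0.02397; check Q = 0.002199
Then change container volume by factor 0.5 (V_new/V_old).
Step 3:
                  J         L
  Initial     6.754    0.3902
  Change    0.04794   -0.1438
  Equil       6.802    0.2464
  solve Keq expr → x = -0.04794; check Q = 0.002199

Direction: reverse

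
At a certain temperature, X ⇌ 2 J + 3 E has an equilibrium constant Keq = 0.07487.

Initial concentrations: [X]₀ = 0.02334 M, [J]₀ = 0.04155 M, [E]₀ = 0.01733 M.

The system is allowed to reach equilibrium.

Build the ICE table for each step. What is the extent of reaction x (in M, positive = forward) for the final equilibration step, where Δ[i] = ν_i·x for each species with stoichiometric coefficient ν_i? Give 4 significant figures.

Q₀ = 3.8498e-07 vs Keq = 0.07487 ⇒ Q<K, forward
Step 1:
                  X         J         E
  I         0.02334   0.04155   0.01733
  C        -0.02327   0.04654   0.06981
  E       6.8594e-05   0.08809   0.08714
  solve Keq expr → x = 0.02327; check Q = 0.07487

x = 0.02327 M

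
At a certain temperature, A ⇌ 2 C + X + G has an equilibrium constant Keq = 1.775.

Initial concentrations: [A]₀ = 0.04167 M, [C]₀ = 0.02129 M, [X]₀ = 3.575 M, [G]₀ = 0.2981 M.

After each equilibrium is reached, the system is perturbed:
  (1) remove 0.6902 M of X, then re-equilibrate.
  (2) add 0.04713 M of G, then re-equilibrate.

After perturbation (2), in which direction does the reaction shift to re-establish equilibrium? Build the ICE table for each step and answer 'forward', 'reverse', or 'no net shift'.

Q₀ = 0.01159 vs Keq = 1.775 ⇒ Q<K, forward
Step 1:
                   A          C          X          G
  I          0.04167    0.02129      3.575     0.2981
  C         -0.03581    0.07161    0.03581    0.03581
  E         0.005863     0.0929      3.611     0.3339
  solve Keq expr → x = 0.03581; check Q = 1.775
Then remove 0.6902 M of X.
Step 2:
                   A          C          X          G
  I         0.005863     0.0929      2.921     0.3339
  C       -9.1659e-04   0.001833 9.1659e-04 9.1659e-04
  E         0.004946    0.09474      2.922     0.3348
  solve Keq expr → x = 9.1659e-04; check Q = 1.775
Then add 0.04713 M of G.
Step 3:
                   A          C          X          G
  I         0.004946    0.09474      2.922      0.382
  C       5.5559e-04  -0.001111 -5.5559e-04 -5.5559e-04
  E         0.005502    0.09363      2.921     0.3814
  solve Keq expr → x = -5.5559e-04; check Q = 1.775

Direction: reverse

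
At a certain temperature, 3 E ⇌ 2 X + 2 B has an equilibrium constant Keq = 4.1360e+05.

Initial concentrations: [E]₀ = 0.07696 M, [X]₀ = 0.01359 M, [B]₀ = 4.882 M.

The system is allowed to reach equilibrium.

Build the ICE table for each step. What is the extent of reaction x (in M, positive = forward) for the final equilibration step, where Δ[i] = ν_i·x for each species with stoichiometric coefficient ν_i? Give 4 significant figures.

x = 0.02365 M

Q₀ = 9.657 vs Keq = 4.1360e+05 ⇒ Q<K, forward
Step 1:
                   E          X          B
  init       0.07696    0.01359      4.882
  Δ         -0.07094     0.0473     0.0473
  eq        0.006016    0.06089      4.929
  solve Keq expr → x = 0.02365; check Q = 4.1360e+05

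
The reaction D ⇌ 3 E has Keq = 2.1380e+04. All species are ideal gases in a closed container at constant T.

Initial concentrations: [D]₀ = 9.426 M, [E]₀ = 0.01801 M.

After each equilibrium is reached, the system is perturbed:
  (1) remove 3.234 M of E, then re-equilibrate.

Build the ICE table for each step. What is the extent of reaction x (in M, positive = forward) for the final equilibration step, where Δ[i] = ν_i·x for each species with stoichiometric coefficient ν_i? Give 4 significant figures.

x = 0.2187 M

Q₀ = 6.1975e-07 vs Keq = 2.1380e+04 ⇒ Q<K, forward
Step 1:
                   D          E
  Initial      9.426    0.01801
  Change      -8.616      25.85
  Equil       0.8096      25.87
  solve Keq expr → x = 8.616; check Q = 2.1380e+04
Then remove 3.234 M of E.
Step 2:
                   D          E
  Initial     0.8096      22.63
  Change     -0.2187     0.6561
  Equil       0.5908      23.29
  solve Keq expr → x = 0.2187; check Q = 2.1380e+04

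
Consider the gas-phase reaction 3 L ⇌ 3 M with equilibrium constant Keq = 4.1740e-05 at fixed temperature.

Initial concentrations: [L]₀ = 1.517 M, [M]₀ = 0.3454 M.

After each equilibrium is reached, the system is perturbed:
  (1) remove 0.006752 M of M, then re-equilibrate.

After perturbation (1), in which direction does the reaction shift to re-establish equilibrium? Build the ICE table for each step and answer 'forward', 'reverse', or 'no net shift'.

Q₀ = 0.0118 vs Keq = 4.1740e-05 ⇒ Q>K, reverse
Step 1:
                   L          M
  init         1.517     0.3454
  Δ            0.283     -0.283
  eq             1.8    0.06244
  solve Keq expr → x = -0.09432; check Q = 4.1740e-05
Then remove 0.006752 M of M.
Step 2:
                   L          M
  init           1.8    0.05569
  Δ        -0.006526   0.006526
  eq           1.793    0.06221
  solve Keq expr → x = 0.002175; check Q = 4.1740e-05

Direction: forward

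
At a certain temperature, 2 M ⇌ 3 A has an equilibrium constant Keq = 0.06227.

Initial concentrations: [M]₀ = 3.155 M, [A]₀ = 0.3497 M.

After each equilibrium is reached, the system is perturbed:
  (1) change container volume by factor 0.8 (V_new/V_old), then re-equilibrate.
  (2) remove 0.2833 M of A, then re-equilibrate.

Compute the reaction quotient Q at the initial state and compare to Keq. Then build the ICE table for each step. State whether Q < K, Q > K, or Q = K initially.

Q₀ = 0.004296; Q < K (proceeds forward)

Q₀ = 0.004296 vs Keq = 0.06227 ⇒ Q<K, forward
Step 1:
                   M          A
  init         3.155     0.3497
  Δ          -0.2988     0.4482
  eq           2.856     0.7979
  solve Keq expr → x = 0.1494; check Q = 0.06227
Then change container volume by factor 0.8 (V_new/V_old).
Step 2:
                   M          A
  init          3.57     0.9974
  Δ          0.04275   -0.06412
  eq           3.613     0.9333
  solve Keq expr → x = -0.02137; check Q = 0.06227
Then remove 0.2833 M of A.
Step 3:
                   M          A
  init         3.613       0.65
  Δ          -0.1693     0.2539
  eq           3.444     0.9039
  solve Keq expr → x = 0.08464; check Q = 0.06227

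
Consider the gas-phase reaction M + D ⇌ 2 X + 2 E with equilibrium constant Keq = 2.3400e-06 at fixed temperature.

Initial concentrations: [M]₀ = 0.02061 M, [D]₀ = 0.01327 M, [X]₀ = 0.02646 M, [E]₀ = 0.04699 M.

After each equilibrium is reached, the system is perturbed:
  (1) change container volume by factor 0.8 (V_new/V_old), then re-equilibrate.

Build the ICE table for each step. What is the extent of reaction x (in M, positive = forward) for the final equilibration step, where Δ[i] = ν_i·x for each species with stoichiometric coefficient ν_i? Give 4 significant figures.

Q₀ = 0.005653 vs Keq = 2.3400e-06 ⇒ Q>K, reverse
Step 1:
                  M         D         X         E
  init      0.02061   0.01327   0.02646   0.04699
  Δ         0.01225   0.01225  -0.02449  -0.02449
  eq        0.03286   0.02552  0.001969    0.0225
  solve Keq expr → x = -0.01225; check Q = 2.3400e-06
Then change container volume by factor 0.8 (V_new/V_old).
Step 2:
                  M         D         X         E
  init      0.04107   0.03189  0.002461   0.02812
  Δ       2.2391e-04 2.2391e-04 -4.4782e-04 -4.4782e-04
  eq        0.04129   0.03212  0.002013   0.02768
  solve Keq expr → x = -2.2391e-04; check Q = 2.3400e-06

x = -2.2391e-04 M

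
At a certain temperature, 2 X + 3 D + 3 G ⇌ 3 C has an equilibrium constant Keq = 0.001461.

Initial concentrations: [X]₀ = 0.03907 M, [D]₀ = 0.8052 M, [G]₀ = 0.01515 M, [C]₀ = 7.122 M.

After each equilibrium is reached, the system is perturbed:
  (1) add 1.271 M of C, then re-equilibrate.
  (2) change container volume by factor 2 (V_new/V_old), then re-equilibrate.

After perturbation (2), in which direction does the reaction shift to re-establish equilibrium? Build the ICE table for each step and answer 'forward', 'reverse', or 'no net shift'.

Direction: reverse

Q₀ = 1.3037e+11 vs Keq = 0.001461 ⇒ Q>K, reverse
Step 1:
                    X           D           G           C
  Initial     0.03907      0.8052     0.01515       7.122
  Change         2.45       3.675       3.675      -3.675
  Equil         2.489       4.481       3.691       3.447
  solve Keq expr → x = -1.225; check Q = 0.001461
Then add 1.271 M of C.
Step 2:
                    X           D           G           C
  Initial       2.489       4.481       3.691       4.718
  Change       0.2422      0.3633      0.3633     -0.3633
  Equil         2.732       4.844       4.054       4.354
  solve Keq expr → x = -0.1211; check Q = 0.001461
Then change container volume by factor 2 (V_new/V_old).
Step 3:
                    X           D           G           C
  Initial       1.366       2.422       2.027       2.177
  Change       0.4753       0.713       0.713      -0.713
  Equil         1.841       3.135        2.74       1.464
  solve Keq expr → x = -0.2377; check Q = 0.001461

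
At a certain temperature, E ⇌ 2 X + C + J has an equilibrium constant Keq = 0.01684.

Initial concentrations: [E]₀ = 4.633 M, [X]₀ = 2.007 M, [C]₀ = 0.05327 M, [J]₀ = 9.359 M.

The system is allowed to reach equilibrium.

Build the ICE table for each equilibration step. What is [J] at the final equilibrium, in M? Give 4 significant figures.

[J]_eq = 9.308 M

Q₀ = 0.4335 vs Keq = 0.01684 ⇒ Q>K, reverse
Step 1:
                    E           X           C           J
  I             4.633       2.007     0.05327       9.359
  C           0.05094     -0.1019    -0.05094    -0.05094
  E             4.684       1.905    0.002335       9.308
  solve Keq expr → x = -0.05094; check Q = 0.01684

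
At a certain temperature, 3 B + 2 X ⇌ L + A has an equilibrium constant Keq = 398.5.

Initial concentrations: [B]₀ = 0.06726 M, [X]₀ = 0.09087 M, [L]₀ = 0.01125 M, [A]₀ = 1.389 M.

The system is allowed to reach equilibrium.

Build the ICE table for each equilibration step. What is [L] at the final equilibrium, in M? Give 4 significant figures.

Q₀ = 6219 vs Keq = 398.5 ⇒ Q>K, reverse
Step 1:
                  B         X         L         A
  init      0.06726   0.09087   0.01125     1.389
  Δ         0.02565    0.0171 -0.008551 -0.008551
  eq        0.09291     0.108  0.002699      1.38
  solve Keq expr → x = -0.008551; check Q = 398.5

[L]_eq = 0.002699 M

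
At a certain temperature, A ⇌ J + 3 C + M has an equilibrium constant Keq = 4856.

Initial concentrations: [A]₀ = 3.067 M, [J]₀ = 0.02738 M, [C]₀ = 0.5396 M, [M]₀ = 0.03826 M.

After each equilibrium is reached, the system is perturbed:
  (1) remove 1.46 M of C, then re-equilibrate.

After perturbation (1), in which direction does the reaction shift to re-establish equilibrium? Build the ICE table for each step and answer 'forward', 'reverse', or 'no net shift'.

Q₀ = 5.3664e-05 vs Keq = 4856 ⇒ Q<K, forward
Step 1:
                  A         J         C         M
  I           3.067   0.02738    0.5396   0.03826
  C          -2.447     2.447     7.341     2.447
  E          0.6199     2.474     7.881     2.485
  solve Keq expr → x = 2.447; check Q = 4856
Then remove 1.46 M of C.
Step 2:
                  A         J         C         M
  I          0.6199     2.474     6.421     2.485
  C          -0.154     0.154    0.4621     0.154
  E          0.4659     2.629     6.883     2.639
  solve Keq expr → x = 0.154; check Q = 4856

Direction: forward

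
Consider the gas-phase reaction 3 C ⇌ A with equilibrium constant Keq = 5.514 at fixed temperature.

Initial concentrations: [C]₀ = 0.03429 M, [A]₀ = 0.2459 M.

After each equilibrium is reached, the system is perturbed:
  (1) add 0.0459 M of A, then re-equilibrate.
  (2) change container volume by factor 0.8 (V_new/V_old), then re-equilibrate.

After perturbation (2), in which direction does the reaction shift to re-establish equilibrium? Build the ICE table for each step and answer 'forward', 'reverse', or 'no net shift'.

Q₀ = 6099 vs Keq = 5.514 ⇒ Q>K, reverse
Step 1:
                  C         A
  init      0.03429    0.2459
  Δ          0.2703   -0.0901
  eq         0.3046    0.1558
  solve Keq expr → x = -0.0901; check Q = 5.514
Then add 0.0459 M of A.
Step 2:
                  C         A
  init       0.3046    0.2017
  Δ          0.0231 -0.007699
  eq         0.3277     0.194
  solve Keq expr → x = -0.007699; check Q = 5.514
Then change container volume by factor 0.8 (V_new/V_old).
Step 3:
                  C         A
  init       0.4096    0.2425
  Δ        -0.04888   0.01629
  eq         0.3607    0.2588
  solve Keq expr → x = 0.01629; check Q = 5.514

Direction: forward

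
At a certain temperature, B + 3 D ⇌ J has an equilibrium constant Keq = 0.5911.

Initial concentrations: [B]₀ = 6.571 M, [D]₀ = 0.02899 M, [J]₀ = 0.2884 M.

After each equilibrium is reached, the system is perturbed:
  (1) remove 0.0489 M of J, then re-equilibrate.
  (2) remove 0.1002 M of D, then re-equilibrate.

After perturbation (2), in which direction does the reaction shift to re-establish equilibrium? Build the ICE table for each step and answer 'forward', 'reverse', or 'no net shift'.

Q₀ = 1801 vs Keq = 0.5911 ⇒ Q>K, reverse
Step 1:
                    B           D           J
  init          6.571     0.02899      0.2884
  Δ            0.1092      0.3277     -0.1092
  eq             6.68      0.3567      0.1792
  solve Keq expr → x = -0.1092; check Q = 0.5911
Then remove 0.0489 M of J.
Step 2:
                    B           D           J
  init           6.68      0.3567      0.1303
  Δ         -0.009416    -0.02825    0.009416
  eq            6.671      0.3284      0.1397
  solve Keq expr → x = 0.009416; check Q = 0.5911
Then remove 0.1002 M of D.
Step 3:
                    B           D           J
  init          6.671      0.2282      0.1397
  Δ             0.026     0.07801      -0.026
  eq            6.697      0.3062      0.1137
  solve Keq expr → x = -0.026; check Q = 0.5911

Direction: reverse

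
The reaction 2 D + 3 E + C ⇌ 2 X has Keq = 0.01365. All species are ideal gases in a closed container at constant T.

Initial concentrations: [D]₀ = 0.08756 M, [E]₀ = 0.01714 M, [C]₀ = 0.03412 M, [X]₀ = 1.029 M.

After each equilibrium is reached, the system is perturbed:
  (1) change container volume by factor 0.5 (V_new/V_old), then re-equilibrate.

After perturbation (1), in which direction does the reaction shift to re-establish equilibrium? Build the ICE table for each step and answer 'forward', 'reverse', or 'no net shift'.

Q₀ = 8.0386e+08 vs Keq = 0.01365 ⇒ Q>K, reverse
Step 1:
                    D           E           C           X
  Initial     0.08756     0.01714     0.03412       1.029
  Change       0.9005       1.351      0.4502     -0.9005
  Equil         0.988       1.368      0.4844      0.1285
  solve Keq expr → x = -0.4502; check Q = 0.01365
Then change container volume by factor 0.5 (V_new/V_old).
Step 2:
                    D           E           C           X
  Initial       1.976       2.736      0.9687       0.257
  Change      -0.3259     -0.4888     -0.1629      0.3259
  Equil          1.65       2.247      0.8058      0.5829
  solve Keq expr → x = 0.1629; check Q = 0.01365

Direction: forward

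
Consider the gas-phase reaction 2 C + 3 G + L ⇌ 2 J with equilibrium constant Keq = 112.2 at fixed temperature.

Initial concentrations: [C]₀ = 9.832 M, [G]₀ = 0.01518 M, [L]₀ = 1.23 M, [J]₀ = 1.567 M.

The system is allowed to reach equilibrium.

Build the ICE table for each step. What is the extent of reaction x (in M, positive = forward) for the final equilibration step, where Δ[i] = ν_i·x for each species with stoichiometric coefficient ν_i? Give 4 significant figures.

Q₀ = 5904 vs Keq = 112.2 ⇒ Q>K, reverse
Step 1:
                  C         G         L         J
  init        9.832   0.01518      1.23     1.567
  Δ         0.02716   0.04074   0.01358  -0.02716
  eq          9.859   0.05592     1.244      1.54
  solve Keq expr → x = -0.01358; check Q = 112.2

x = -0.01358 M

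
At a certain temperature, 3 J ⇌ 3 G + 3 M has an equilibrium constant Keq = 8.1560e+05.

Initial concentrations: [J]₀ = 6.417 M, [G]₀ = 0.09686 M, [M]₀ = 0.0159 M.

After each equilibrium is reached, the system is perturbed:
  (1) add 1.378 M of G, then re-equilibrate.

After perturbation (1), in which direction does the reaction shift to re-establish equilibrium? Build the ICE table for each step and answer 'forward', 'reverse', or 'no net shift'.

Direction: reverse

Q₀ = 1.3824e-11 vs Keq = 8.1560e+05 ⇒ Q<K, forward
Step 1:
                  J         G         M
  I           6.417   0.09686    0.0159
  C          -6.022     6.022     6.022
  E          0.3954     6.118     6.038
  solve Keq expr → x = 2.007; check Q = 8.1560e+05
Then add 1.378 M of G.
Step 2:
                  J         G         M
  I          0.3954     7.496     6.038
  C         0.07784  -0.07784  -0.07784
  E          0.4732     7.419      5.96
  solve Keq expr → x = -0.02595; check Q = 8.1560e+05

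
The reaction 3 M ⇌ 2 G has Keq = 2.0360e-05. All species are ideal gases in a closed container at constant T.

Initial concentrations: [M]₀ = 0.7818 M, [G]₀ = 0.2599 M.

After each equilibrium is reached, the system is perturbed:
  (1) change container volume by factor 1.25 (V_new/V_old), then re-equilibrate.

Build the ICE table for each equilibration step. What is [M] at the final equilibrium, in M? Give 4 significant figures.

[M]_eq = 0.9312 M

Q₀ = 0.1414 vs Keq = 2.0360e-05 ⇒ Q>K, reverse
Step 1:
                  M         G
  I          0.7818    0.2599
  C          0.3814   -0.2542
  E           1.163   0.00566
  solve Keq expr → x = -0.1271; check Q = 2.0360e-05
Then change container volume by factor 1.25 (V_new/V_old).
Step 2:
                  M         G
  I          0.9305  0.004528
  C       7.1015e-04 -4.7343e-04
  E          0.9312  0.004055
  solve Keq expr → x = -2.3672e-04; check Q = 2.0360e-05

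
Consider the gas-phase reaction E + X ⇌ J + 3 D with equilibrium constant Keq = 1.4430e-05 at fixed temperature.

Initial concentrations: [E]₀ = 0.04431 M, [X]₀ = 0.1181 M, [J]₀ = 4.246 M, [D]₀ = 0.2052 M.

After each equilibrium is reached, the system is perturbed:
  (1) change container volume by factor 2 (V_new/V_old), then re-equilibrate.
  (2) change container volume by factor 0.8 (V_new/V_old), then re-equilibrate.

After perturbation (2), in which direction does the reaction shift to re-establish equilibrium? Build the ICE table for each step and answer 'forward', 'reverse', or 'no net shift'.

Q₀ = 7.011 vs Keq = 1.4430e-05 ⇒ Q>K, reverse
Step 1:
                  E         X         J         D
  Initial   0.04431    0.1181     4.246    0.2052
  Change    0.06702   0.06702  -0.06702   -0.2011
  Equil      0.1113    0.1851     4.179  0.004144
  solve Keq expr → x = -0.06702; check Q = 1.4430e-05
Then change container volume by factor 2 (V_new/V_old).
Step 2:
                  E         X         J         D
  Initial   0.05566   0.09256     2.089  0.002072
  Change  -4.0140e-04 -4.0140e-04 4.0140e-04  0.001204
  Equil     0.05526   0.09216      2.09  0.003276
  solve Keq expr → x = 4.0140e-04; check Q = 1.4430e-05
Then change container volume by factor 0.8 (V_new/V_old).
Step 3:
                  E         X         J         D
  Initial   0.06908    0.1152     2.612  0.004095
  Change  1.8696e-04 1.8696e-04 -1.8696e-04 -5.6089e-04
  Equil     0.06927    0.1154     2.612  0.003534
  solve Keq expr → x = -1.8696e-04; check Q = 1.4430e-05

Direction: reverse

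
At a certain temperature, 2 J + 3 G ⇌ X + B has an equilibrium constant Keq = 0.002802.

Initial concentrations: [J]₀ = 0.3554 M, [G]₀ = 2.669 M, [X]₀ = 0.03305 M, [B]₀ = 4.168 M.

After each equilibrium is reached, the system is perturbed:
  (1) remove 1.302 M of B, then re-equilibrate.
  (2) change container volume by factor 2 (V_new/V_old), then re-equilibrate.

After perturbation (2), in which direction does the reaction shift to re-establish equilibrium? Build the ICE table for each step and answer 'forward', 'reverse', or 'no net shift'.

Direction: reverse

Q₀ = 0.05736 vs Keq = 0.002802 ⇒ Q>K, reverse
Step 1:
                   J          G          X          B
  Initial     0.3554      2.669    0.03305      4.168
  Change     0.06115    0.09173   -0.03058   -0.03058
  Equil       0.4166      2.761   0.002473      4.137
  solve Keq expr → x = -0.03058; check Q = 0.002802
Then remove 1.302 M of B.
Step 2:
                   J          G          X          B
  Initial     0.4166      2.761   0.002473      2.835
  Change   -0.002168  -0.003252   0.001084   0.001084
  Equil       0.4144      2.757   0.003557      2.837
  solve Keq expr → x = 0.001084; check Q = 0.002802
Then change container volume by factor 2 (V_new/V_old).
Step 3:
                   J          G          X          B
  Initial     0.2072      1.379   0.001778      1.418
  Change    0.003093    0.00464  -0.001547  -0.001547
  Equil       0.2103      1.383 2.3155e-04      1.417
  solve Keq expr → x = -0.001547; check Q = 0.002802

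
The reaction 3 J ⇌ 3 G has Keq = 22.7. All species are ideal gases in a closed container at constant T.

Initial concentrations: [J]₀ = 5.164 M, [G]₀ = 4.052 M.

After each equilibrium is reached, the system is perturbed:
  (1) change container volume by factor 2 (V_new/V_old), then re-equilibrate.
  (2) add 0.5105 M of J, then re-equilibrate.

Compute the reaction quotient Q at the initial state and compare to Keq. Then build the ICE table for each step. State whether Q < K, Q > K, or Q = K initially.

Q₀ = 0.4831; Q < K (proceeds forward)

Q₀ = 0.4831 vs Keq = 22.7 ⇒ Q<K, forward
Step 1:
                   J          G
  Initial      5.164      4.052
  Change      -2.759      2.759
  Equil        2.405      6.811
  solve Keq expr → x = 0.9195; check Q = 22.7
Then change container volume by factor 2 (V_new/V_old).
Step 2:
                   J          G
  Initial      1.203      3.405
  Change           0          0
  Equil        1.203      3.405
  solve Keq expr → x = 0; check Q = 22.7
Then add 0.5105 M of J.
Step 3:
                   J          G
  Initial      1.713      3.405
  Change     -0.3773     0.3773
  Equil        1.336      3.783
  solve Keq expr → x = 0.1258; check Q = 22.7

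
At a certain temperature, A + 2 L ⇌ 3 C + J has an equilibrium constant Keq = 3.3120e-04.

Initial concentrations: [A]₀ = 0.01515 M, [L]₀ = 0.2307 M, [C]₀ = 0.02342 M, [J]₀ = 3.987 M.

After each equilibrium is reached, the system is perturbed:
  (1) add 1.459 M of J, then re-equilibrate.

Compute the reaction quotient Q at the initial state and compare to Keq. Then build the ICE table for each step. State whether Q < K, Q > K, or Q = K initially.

Q₀ = 0.06352 vs Keq = 3.3120e-04 ⇒ Q>K, reverse
Step 1:
                    A           L           C           J
  I           0.01515      0.2307     0.02342       3.987
  C          0.006233     0.01247     -0.0187   -0.006233
  E           0.02138      0.2432    0.004721       3.981
  solve Keq expr → x = -0.006233; check Q = 3.3120e-04
Then add 1.459 M of J.
Step 2:
                    A           L           C           J
  I           0.02138      0.2432    0.004721        5.44
  C        1.5103e-04  3.0206e-04 -4.5309e-04 -1.5103e-04
  E           0.02153      0.2435    0.004268        5.44
  solve Keq expr → x = -1.5103e-04; check Q = 3.3120e-04

Q₀ = 0.06352; Q > K (proceeds reverse)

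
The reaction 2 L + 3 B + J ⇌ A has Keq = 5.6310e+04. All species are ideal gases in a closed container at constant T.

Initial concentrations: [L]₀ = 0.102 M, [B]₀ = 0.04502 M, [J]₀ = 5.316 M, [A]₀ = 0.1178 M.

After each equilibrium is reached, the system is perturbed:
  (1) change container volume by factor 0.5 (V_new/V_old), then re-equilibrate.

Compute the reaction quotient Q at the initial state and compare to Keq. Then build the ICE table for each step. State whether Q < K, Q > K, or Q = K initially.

Q₀ = 2.3342e+04; Q < K (proceeds forward)

Q₀ = 2.3342e+04 vs Keq = 5.6310e+04 ⇒ Q<K, forward
Step 1:
                    L           B           J           A
  Initial       0.102     0.04502       5.316      0.1178
  Change    -0.006427    -0.00964   -0.003213    0.003213
  Equil       0.09557     0.03538       5.313       0.121
  solve Keq expr → x = 0.003213; check Q = 5.6310e+04
Then change container volume by factor 0.5 (V_new/V_old).
Step 2:
                    L           B           J           A
  Initial      0.1911     0.07076       10.63       0.242
  Change     -0.03016    -0.04525    -0.01508     0.01508
  Equil         0.161     0.02551       10.61      0.2571
  solve Keq expr → x = 0.01508; check Q = 5.6310e+04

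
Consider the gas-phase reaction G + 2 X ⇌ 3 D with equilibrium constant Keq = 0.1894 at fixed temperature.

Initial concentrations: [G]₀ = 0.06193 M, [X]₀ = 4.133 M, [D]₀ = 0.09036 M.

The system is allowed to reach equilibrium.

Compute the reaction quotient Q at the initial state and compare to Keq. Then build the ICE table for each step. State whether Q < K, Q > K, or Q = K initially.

Q₀ = 6.9742e-04; Q < K (proceeds forward)

Q₀ = 6.9742e-04 vs Keq = 0.1894 ⇒ Q<K, forward
Step 1:
                    G           X           D
  init        0.06193       4.133     0.09036
  Δ          -0.05625     -0.1125      0.1687
  eq         0.005682       4.021      0.2591
  solve Keq expr → x = 0.05625; check Q = 0.1894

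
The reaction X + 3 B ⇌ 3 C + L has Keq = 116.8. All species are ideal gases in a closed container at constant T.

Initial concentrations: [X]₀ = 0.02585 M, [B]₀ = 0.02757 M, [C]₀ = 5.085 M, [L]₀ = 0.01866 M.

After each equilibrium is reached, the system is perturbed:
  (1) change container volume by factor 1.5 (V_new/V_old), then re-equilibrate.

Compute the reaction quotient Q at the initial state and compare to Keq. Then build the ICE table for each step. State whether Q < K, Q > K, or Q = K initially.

Q₀ = 4.5291e+06; Q > K (proceeds reverse)

Q₀ = 4.5291e+06 vs Keq = 116.8 ⇒ Q>K, reverse
Step 1:
                   X          B          C          L
  init       0.02585    0.02757      5.085    0.01866
  Δ          0.01864    0.05591   -0.05591   -0.01864
  eq         0.04449    0.08348      5.029 2.3764e-05
  solve Keq expr → x = -0.01864; check Q = 116.8
Then change container volume by factor 1.5 (V_new/V_old).
Step 2:
                   X          B          C          L
  init       0.02966    0.05565      3.353 1.5843e-05
  Δ                0          0          0          0
  eq         0.02966    0.05565      3.353 1.5843e-05
  solve Keq expr → x = 0; check Q = 116.8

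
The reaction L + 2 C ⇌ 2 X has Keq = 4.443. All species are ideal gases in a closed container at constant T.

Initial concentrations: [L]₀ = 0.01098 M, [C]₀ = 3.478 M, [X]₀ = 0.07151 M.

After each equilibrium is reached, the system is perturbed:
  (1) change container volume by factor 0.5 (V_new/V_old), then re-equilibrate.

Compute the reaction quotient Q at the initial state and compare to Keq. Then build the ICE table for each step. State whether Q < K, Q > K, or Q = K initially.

Q₀ = 0.0385; Q < K (proceeds forward)

Q₀ = 0.0385 vs Keq = 4.443 ⇒ Q<K, forward
Step 1:
                   L          C          X
  I          0.01098      3.478    0.07151
  C         -0.01082   -0.02163    0.02163
  E       1.6345e-04      3.456    0.09314
  solve Keq expr → x = 0.01082; check Q = 4.443
Then change container volume by factor 0.5 (V_new/V_old).
Step 2:
                   L          C          X
  I       3.2690e-04      6.913     0.1863
  C       -1.6286e-04 -3.2573e-04 3.2573e-04
  E       1.6404e-04      6.912     0.1866
  solve Keq expr → x = 1.6286e-04; check Q = 4.443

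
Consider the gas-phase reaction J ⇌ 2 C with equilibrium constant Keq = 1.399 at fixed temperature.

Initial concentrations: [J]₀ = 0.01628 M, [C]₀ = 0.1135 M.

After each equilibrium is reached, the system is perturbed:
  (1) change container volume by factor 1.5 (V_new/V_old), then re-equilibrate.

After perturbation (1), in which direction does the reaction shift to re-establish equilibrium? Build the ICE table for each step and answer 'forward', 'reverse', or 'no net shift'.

Q₀ = 0.7913 vs Keq = 1.399 ⇒ Q<K, forward
Step 1:
                   J          C
  init       0.01628     0.1135
  Δ        -0.005279    0.01056
  eq           0.011     0.1241
  solve Keq expr → x = 0.005279; check Q = 1.399
Then change container volume by factor 1.5 (V_new/V_old).
Step 2:
                   J          C
  init      0.007334    0.08271
  Δ        -0.001968   0.003936
  eq        0.005366    0.08664
  solve Keq expr → x = 0.001968; check Q = 1.399

Direction: forward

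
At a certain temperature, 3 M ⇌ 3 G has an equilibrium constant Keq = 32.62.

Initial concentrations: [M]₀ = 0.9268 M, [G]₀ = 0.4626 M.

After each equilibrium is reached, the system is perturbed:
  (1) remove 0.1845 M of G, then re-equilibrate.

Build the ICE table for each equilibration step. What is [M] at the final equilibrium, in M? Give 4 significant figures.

Q₀ = 0.1244 vs Keq = 32.62 ⇒ Q<K, forward
Step 1:
                   M          G
  I           0.9268     0.4626
  C          -0.5956     0.5956
  E           0.3312      1.058
  solve Keq expr → x = 0.1985; check Q = 32.62
Then remove 0.1845 M of G.
Step 2:
                   M          G
  I           0.3312     0.8737
  C         -0.04398    0.04398
  E           0.2872     0.9177
  solve Keq expr → x = 0.01466; check Q = 32.62

[M]_eq = 0.2872 M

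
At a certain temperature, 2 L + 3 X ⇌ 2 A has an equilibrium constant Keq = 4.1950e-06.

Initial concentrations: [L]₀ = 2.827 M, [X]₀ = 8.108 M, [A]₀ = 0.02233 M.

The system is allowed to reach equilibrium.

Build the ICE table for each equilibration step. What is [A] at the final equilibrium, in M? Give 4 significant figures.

Q₀ = 1.1705e-07 vs Keq = 4.1950e-06 ⇒ Q<K, forward
Step 1:
                    L           X           A
  init          2.827       8.108     0.02233
  Δ           -0.1028     -0.1542      0.1028
  eq            2.724       7.954      0.1252
  solve Keq expr → x = 0.05141; check Q = 4.1950e-06

[A]_eq = 0.1252 M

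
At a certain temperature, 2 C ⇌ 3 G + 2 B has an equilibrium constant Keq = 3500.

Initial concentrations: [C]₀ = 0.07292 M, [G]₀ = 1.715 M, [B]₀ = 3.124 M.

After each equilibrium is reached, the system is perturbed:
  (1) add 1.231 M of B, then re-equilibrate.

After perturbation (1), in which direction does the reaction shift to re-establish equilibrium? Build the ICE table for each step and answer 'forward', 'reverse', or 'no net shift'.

Q₀ = 9258 vs Keq = 3500 ⇒ Q>K, reverse
Step 1:
                  C         G         B
  I         0.07292     1.715     3.124
  C         0.03837  -0.05756  -0.03837
  E          0.1113     1.657     3.086
  solve Keq expr → x = -0.01919; check Q = 3500
Then add 1.231 M of B.
Step 2:
                  C         G         B
  I          0.1113     1.657     4.317
  C         0.03569  -0.05354  -0.03569
  E           0.147     1.604     4.281
  solve Keq expr → x = -0.01785; check Q = 3500

Direction: reverse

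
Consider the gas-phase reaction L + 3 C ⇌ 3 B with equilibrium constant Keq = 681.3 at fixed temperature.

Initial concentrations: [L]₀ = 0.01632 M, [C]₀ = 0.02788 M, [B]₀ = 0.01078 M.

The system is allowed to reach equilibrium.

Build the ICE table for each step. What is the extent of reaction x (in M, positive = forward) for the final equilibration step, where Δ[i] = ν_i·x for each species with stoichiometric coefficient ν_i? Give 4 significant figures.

x = 0.004966 M

Q₀ = 3.542 vs Keq = 681.3 ⇒ Q<K, forward
Step 1:
                   L          C          B
  I          0.01632    0.02788    0.01078
  C        -0.004966    -0.0149     0.0149
  E          0.01135    0.01298    0.02568
  solve Keq expr → x = 0.004966; check Q = 681.3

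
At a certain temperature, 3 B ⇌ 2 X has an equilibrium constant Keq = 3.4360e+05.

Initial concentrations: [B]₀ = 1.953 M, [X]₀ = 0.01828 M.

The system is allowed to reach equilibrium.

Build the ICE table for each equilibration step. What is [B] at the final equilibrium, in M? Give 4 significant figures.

Q₀ = 4.4859e-05 vs Keq = 3.4360e+05 ⇒ Q<K, forward
Step 1:
                  B         X
  Initial     1.953   0.01828
  Change     -1.936     1.291
  Equil     0.01708     1.309
  solve Keq expr → x = 0.6453; check Q = 3.4360e+05

[B]_eq = 0.01708 M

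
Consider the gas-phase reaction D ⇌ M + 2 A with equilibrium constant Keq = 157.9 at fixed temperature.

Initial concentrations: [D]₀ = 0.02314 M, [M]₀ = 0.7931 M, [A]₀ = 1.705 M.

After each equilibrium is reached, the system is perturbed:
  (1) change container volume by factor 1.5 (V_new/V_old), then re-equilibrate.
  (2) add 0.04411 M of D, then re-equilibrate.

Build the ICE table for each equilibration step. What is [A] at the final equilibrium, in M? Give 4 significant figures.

[A]_eq = 1.244 M

Q₀ = 99.64 vs Keq = 157.9 ⇒ Q<K, forward
Step 1:
                    D           M           A
  I           0.02314      0.7931       1.705
  C         -0.008107    0.008107     0.01621
  E           0.01503      0.8012       1.721
  solve Keq expr → x = 0.008107; check Q = 157.9
Then change container volume by factor 1.5 (V_new/V_old).
Step 2:
                    D           M           A
  I           0.01002      0.5341       1.147
  C         -0.005437    0.005437     0.01087
  E          0.004585      0.5396       1.158
  solve Keq expr → x = 0.005437; check Q = 157.9
Then add 0.04411 M of D.
Step 3:
                    D           M           A
  I            0.0487      0.5396       1.158
  C          -0.04298     0.04298     0.08597
  E          0.005712      0.5826       1.244
  solve Keq expr → x = 0.04298; check Q = 157.9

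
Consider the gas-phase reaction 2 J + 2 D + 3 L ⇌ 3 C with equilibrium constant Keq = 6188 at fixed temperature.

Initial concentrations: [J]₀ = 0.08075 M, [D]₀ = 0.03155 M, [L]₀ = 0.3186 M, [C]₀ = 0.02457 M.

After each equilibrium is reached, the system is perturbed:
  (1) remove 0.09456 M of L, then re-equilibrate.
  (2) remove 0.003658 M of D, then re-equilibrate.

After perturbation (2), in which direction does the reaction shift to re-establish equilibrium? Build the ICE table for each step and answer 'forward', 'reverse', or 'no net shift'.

Direction: reverse

Q₀ = 70.66 vs Keq = 6188 ⇒ Q<K, forward
Step 1:
                   J          D          L          C
  Initial    0.08075    0.03155     0.3186    0.02457
  Change    -0.01724   -0.01724   -0.02586    0.02586
  Equil      0.06351    0.01431     0.2927    0.05043
  solve Keq expr → x = 0.00862; check Q = 6188
Then remove 0.09456 M of L.
Step 2:
                   J          D          L          C
  Initial    0.06351    0.01431     0.1982    0.05043
  Change    0.004328   0.004328   0.006491  -0.006491
  Equil      0.06784    0.01864     0.2047    0.04394
  solve Keq expr → x = -0.002164; check Q = 6188
Then remove 0.003658 M of D.
Step 3:
                   J          D          L          C
  Initial    0.06784    0.01498     0.2047    0.04394
  Change    0.001542   0.001542   0.002314  -0.002314
  Equil      0.06938    0.01652      0.207    0.04162
  solve Keq expr → x = -7.7120e-04; check Q = 6188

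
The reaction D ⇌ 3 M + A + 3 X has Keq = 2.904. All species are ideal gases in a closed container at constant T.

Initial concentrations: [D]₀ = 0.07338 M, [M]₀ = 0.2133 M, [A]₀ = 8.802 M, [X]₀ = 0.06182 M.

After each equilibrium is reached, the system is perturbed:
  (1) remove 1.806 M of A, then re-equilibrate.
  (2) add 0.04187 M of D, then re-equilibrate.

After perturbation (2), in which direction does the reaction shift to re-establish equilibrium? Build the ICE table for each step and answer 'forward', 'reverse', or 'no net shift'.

Q₀ = 2.7502e-04 vs Keq = 2.904 ⇒ Q<K, forward
Step 1:
                  D         M         A         X
  init      0.07338    0.2133     8.802   0.06182
  Δ        -0.06898    0.2069   0.06898    0.2069
  eq       0.004401    0.4202     8.871    0.2688
  solve Keq expr → x = 0.06898; check Q = 2.904
Then remove 1.806 M of A.
Step 2:
                  D         M         A         X
  init     0.004401    0.4202     7.065    0.2688
  Δ       -7.4897e-04  0.002247 7.4897e-04  0.002247
  eq       0.003652    0.4225     7.066     0.271
  solve Keq expr → x = 7.4897e-04; check Q = 2.904
Then add 0.04187 M of D.
Step 3:
                  D         M         A         X
  init      0.04552    0.4225     7.066     0.271
  Δ        -0.03003   0.09009   0.03003   0.09009
  eq        0.01549    0.5126     7.096    0.3611
  solve Keq expr → x = 0.03003; check Q = 2.904

Direction: forward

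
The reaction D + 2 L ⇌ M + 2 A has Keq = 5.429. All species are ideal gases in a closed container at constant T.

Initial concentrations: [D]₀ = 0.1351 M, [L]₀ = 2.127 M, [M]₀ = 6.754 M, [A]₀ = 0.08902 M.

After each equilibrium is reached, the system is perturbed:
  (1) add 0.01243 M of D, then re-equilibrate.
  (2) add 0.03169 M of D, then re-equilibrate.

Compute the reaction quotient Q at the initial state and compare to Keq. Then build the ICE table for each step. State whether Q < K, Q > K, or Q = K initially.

Q₀ = 0.08757; Q < K (proceeds forward)

Q₀ = 0.08757 vs Keq = 5.429 ⇒ Q<K, forward
Step 1:
                    D           L           M           A
  Initial      0.1351       2.127       6.754     0.08902
  Change      -0.1046     -0.2091      0.1046      0.2091
  Equil       0.03053       1.918       6.859      0.2982
  solve Keq expr → x = 0.1046; check Q = 5.429
Then add 0.01243 M of D.
Step 2:
                    D           L           M           A
  Initial     0.04296       1.918       6.859      0.2982
  Change    -0.008298     -0.0166    0.008298      0.0166
  Equil       0.03466       1.901       6.867      0.3148
  solve Keq expr → x = 0.008298; check Q = 5.429
Then add 0.03169 M of D.
Step 3:
                    D           L           M           A
  Initial     0.06635       1.901       6.867      0.3148
  Change     -0.02017    -0.04034     0.02017     0.04034
  Equil       0.04619       1.861       6.887      0.3551
  solve Keq expr → x = 0.02017; check Q = 5.429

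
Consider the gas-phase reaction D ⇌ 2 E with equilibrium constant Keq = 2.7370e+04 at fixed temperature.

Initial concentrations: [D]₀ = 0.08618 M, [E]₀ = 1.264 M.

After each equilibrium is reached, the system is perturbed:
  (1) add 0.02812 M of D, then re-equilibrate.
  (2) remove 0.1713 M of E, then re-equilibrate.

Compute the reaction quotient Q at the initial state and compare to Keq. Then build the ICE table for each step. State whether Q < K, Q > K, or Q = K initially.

Q₀ = 18.54 vs Keq = 2.7370e+04 ⇒ Q<K, forward
Step 1:
                  D         E
  init      0.08618     1.264
  Δ         -0.0861    0.1722
  eq      7.5363e-05     1.436
  solve Keq expr → x = 0.0861; check Q = 2.7370e+04
Then add 0.02812 M of D.
Step 2:
                  D         E
  init       0.0282     1.436
  Δ        -0.02811   0.05623
  eq      8.1380e-05     1.492
  solve Keq expr → x = 0.02811; check Q = 2.7370e+04
Then remove 0.1713 M of E.
Step 3:
                  D         E
  init    8.1380e-05     1.321
  Δ       -1.7606e-05 3.5212e-05
  eq      6.3774e-05     1.321
  solve Keq expr → x = 1.7606e-05; check Q = 2.7370e+04

Q₀ = 18.54; Q < K (proceeds forward)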